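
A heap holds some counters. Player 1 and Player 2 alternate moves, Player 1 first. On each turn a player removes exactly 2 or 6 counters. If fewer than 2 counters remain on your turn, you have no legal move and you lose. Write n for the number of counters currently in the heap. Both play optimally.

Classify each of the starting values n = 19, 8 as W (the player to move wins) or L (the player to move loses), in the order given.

19: W, 8: L

Work bottom-up. With no move the player to move loses. Otherwise the position is W if at least one move leads to an L position for the opponent, and L if every move leads to a W.
n=0: no move → L
n=1: no move → L
n=2: →0(L), so W
n=3: →1(L), so W
n=4: →2(W) only, which is W, so L
n=5: →3(W) only, which is W, so L
n=6: →4(L), so W
n=7: →5(L), so W
n=8: →6(W), 2(W) — all W, so L
n=9: →7(W), 3(W) — all W, so L
n=10: →8(L), so W
n=11: →9(L), so W
n=12: →10(W), 6(W) — all W, so L
n=13: →11(W), 7(W) — all W, so L
n=14: →12(L), so W
n=15: →13(L), so W
n=16: →14(W), 10(W) — all W, so L
n=17: →15(W), 11(W) — all W, so L
n=18: →16(L), so W
n=19: →17(L), so W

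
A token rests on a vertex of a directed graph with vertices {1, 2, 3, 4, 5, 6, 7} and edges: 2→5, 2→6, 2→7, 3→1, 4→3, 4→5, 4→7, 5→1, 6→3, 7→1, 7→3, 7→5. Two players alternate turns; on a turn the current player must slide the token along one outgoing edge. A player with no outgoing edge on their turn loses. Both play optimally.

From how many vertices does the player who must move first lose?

3

Use the standard recursion: the mover loses at a terminal position; elsewhere, the mover wins exactly when some move hands the opponent an L position.
Every edge goes from a vertex to one that appears earlier in the order 1, 3, 5, 7, 4, 6, 2, so processing vertices in that order labels each vertex after all of its successors.
1: no outgoing edge → L
3: reaches L-position 1 → W
5: reaches L-position 1 → W
7: reaches L-position 1 → W
4: only reaches 7(W), 5(W), 3(W), all W → L
6: only reaches 3(W), which is W → L
2: reaches L-position 6 → W
The L vertices are 1, 4, 6; that is 3 in all.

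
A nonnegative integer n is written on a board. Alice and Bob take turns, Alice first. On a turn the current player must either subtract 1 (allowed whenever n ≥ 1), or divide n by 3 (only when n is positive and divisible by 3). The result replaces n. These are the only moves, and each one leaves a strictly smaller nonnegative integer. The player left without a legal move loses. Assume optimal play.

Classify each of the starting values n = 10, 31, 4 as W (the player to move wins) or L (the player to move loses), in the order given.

10: W, 31: W, 4: L

Label each position W (a win for the player to move) or L (a loss). A position with no legal move is L; any other position is W exactly when some move reaches an L, and L when every move reaches a W.
n=0: no move → L
n=1: →0(L), so W
n=2: →1(W) only, which is W, so L
n=3: →2(L), so W
n=4: →3(W) only, which is W, so L
n=5: →4(L), so W
n=6: →2(L), so W
n=7: →6(W) only, which is W, so L
n=8: →7(L), so W
n=9: →3(W), 8(W) — all W, so L
n=10: →9(L), so W
n=11: →10(W) only, which is W, so L
n=12: →4(L), so W
n=13: →12(W) only, which is W, so L
n=14: →13(L), so W
n=15: →5(W), 14(W) — all W, so L
n=16: →15(L), so W
n=17: →16(W) only, which is W, so L
n=18: →17(L), so W
n=19: →18(W) only, which is W, so L
n=20: →19(L), so W
n=21: →7(L), so W
n=22: →21(W) only, which is W, so L
n=23: →22(L), so W
n=24: →8(W), 23(W) — all W, so L
n=25: →24(L), so W
n=26: →25(W) only, which is W, so L
n=27: →9(L), so W
n=28: →27(W) only, which is W, so L
n=29: →28(L), so W
n=30: →10(W), 29(W) — all W, so L
n=31: →30(L), so W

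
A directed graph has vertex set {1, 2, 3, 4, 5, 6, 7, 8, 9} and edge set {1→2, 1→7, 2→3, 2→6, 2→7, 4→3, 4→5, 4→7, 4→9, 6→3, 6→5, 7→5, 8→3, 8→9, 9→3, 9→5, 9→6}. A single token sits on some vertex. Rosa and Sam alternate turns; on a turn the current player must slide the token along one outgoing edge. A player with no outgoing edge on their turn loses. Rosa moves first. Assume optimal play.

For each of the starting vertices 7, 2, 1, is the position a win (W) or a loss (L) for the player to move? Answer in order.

Positions with no move are L. A position that does have a move is losing for the player to move precisely when every available move leads to a winning position for the opponent. Fill in the labels:
Every edge goes from a vertex to one that appears earlier in the order 5, 3, 7, 6, 9, 2, 8, 1, 4, so processing vertices in that order labels each vertex after all of its successors.
5: no outgoing edge → L
3: no outgoing edge → L
7: →5(L), so W
6: →3(L), so W
9: →3(L), so W
2: →3(L), so W
8: →3(L), so W
1: →2(W), 7(W) — all W, so L
4: →3(L), so W

7: W, 2: W, 1: L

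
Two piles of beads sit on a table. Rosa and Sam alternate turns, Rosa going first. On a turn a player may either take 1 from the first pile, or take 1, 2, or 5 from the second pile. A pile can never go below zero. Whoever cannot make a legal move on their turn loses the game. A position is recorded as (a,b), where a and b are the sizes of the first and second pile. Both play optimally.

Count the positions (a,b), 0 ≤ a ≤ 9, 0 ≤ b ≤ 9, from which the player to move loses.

Use the standard recursion: the mover loses at a terminal position; elsewhere, the mover wins exactly when some move hands the opponent an L position.
Every move lowers a or b (never raises either), so fill the grid row by row in increasing a, and left to right within a row: each cell's successors are then already labelled.
      b=0  b=1  b=2  b=3  b=4  b=5  b=6  b=7  b=8  b=9
a=0:    L    W    W    L    W    W    L    W    W    L
a=1:    W    L    W    W    L    W    W    L    W    W
a=2:    L    W    W    L    W    W    L    W    W    L
a=3:    W    L    W    W    L    W    W    L    W    W
a=4:    L    W    W    L    W    W    L    W    W    L
a=5:    W    L    W    W    L    W    W    L    W    W
a=6:    L    W    W    L    W    W    L    W    W    L
a=7:    W    L    W    W    L    W    W    L    W    W
a=8:    L    W    W    L    W    W    L    W    W    L
a=9:    W    L    W    W    L    W    W    L    W    W
Cells with no legal move (terminal, hence L): (0,0).
The remaining L cells, each justified by listing all of its moves:
(0,3): only reaches (0,2)(W), (0,1)(W), all W → L
(0,6): only reaches (0,5)(W), (0,4)(W), (0,1)(W), all W → L
(0,9): only reaches (0,8)(W), (0,7)(W), (0,4)(W), all W → L
(1,1): only reaches (0,1)(W), (1,0)(W), all W → L
(1,4): only reaches (0,4)(W), (1,3)(W), (1,2)(W), all W → L
(1,7): only reaches (0,7)(W), (1,6)(W), (1,5)(W), (1,2)(W), all W → L
(2,0): only reaches (1,0)(W), which is W → L
(2,3): only reaches (1,3)(W), (2,2)(W), (2,1)(W), all W → L
(2,6): only reaches (1,6)(W), (2,5)(W), (2,4)(W), (2,1)(W), all W → L
(2,9): only reaches (1,9)(W), (2,8)(W), (2,7)(W), (2,4)(W), all W → L
(3,1): only reaches (2,1)(W), (3,0)(W), all W → L
(3,4): only reaches (2,4)(W), (3,3)(W), (3,2)(W), all W → L
(3,7): only reaches (2,7)(W), (3,6)(W), (3,5)(W), (3,2)(W), all W → L
(4,0): only reaches (3,0)(W), which is W → L
(4,3): only reaches (3,3)(W), (4,2)(W), (4,1)(W), all W → L
(4,6): only reaches (3,6)(W), (4,5)(W), (4,4)(W), (4,1)(W), all W → L
(4,9): only reaches (3,9)(W), (4,8)(W), (4,7)(W), (4,4)(W), all W → L
(5,1): only reaches (4,1)(W), (5,0)(W), all W → L
(5,4): only reaches (4,4)(W), (5,3)(W), (5,2)(W), all W → L
(5,7): only reaches (4,7)(W), (5,6)(W), (5,5)(W), (5,2)(W), all W → L
(6,0): only reaches (5,0)(W), which is W → L
(6,3): only reaches (5,3)(W), (6,2)(W), (6,1)(W), all W → L
(6,6): only reaches (5,6)(W), (6,5)(W), (6,4)(W), (6,1)(W), all W → L
(6,9): only reaches (5,9)(W), (6,8)(W), (6,7)(W), (6,4)(W), all W → L
(7,1): only reaches (6,1)(W), (7,0)(W), all W → L
(7,4): only reaches (6,4)(W), (7,3)(W), (7,2)(W), all W → L
(7,7): only reaches (6,7)(W), (7,6)(W), (7,5)(W), (7,2)(W), all W → L
(8,0): only reaches (7,0)(W), which is W → L
(8,3): only reaches (7,3)(W), (8,2)(W), (8,1)(W), all W → L
(8,6): only reaches (7,6)(W), (8,5)(W), (8,4)(W), (8,1)(W), all W → L
(8,9): only reaches (7,9)(W), (8,8)(W), (8,7)(W), (8,4)(W), all W → L
(9,1): only reaches (8,1)(W), (9,0)(W), all W → L
(9,4): only reaches (8,4)(W), (9,3)(W), (9,2)(W), all W → L
(9,7): only reaches (8,7)(W), (9,6)(W), (9,5)(W), (9,2)(W), all W → L
Every other cell has at least one move into one of the L cells above, so it is W.
L cells per row: a=0: 4, a=1: 3, a=2: 4, a=3: 3, a=4: 4, a=5: 3, a=6: 4, a=7: 3, a=8: 4, a=9: 3; total 35.

35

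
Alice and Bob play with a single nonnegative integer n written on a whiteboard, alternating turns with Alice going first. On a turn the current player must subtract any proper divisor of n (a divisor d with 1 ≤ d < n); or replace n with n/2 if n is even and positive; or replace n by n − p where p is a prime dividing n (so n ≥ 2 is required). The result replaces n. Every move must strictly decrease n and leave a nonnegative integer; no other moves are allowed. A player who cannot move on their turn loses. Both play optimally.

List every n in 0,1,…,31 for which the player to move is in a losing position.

Build the W/L table. Terminal = L. A non-terminal position is W if it has a move to some L; otherwise it is L.
n=0: no move → L
n=1: no move → L
n=2: W (go to 0, an L position)
n=3: W (go to 0, an L position)
n=4: L (options 2(W), 3(W) are all W)
n=5: W (go to 0, an L position)
n=6: W (go to 4, an L position)
n=7: W (go to 0, an L position)
n=8: W (go to 4, an L position)
n=9: L (options 6(W), 8(W) are all W)
n=10: W (go to 9, an L position)
n=11: W (go to 0, an L position)
n=12: W (go to 9, an L position)
n=13: W (go to 0, an L position)
n=14: L (options 7(W), 12(W), 13(W) are all W)
n=15: W (go to 14, an L position)
n=16: W (go to 14, an L position)
n=17: W (go to 0, an L position)
n=18: W (go to 9, an L position)
n=19: W (go to 0, an L position)
n=20: L (options 10(W), 15(W), 16(W), 18(W), 19(W) are all W)
n=21: W (go to 14, an L position)
n=22: W (go to 20, an L position)
n=23: W (go to 0, an L position)
n=24: W (go to 20, an L position)
n=25: W (go to 20, an L position)
n=26: L (options 13(W), 24(W), 25(W) are all W)
n=27: W (go to 26, an L position)
n=28: W (go to 14, an L position)
n=29: W (go to 0, an L position)
n=30: W (go to 20, an L position)
n=31: W (go to 0, an L position)
The losing starting values of n are exactly the entries labelled L in this table (7 of them).

0, 1, 4, 9, 14, 20, 26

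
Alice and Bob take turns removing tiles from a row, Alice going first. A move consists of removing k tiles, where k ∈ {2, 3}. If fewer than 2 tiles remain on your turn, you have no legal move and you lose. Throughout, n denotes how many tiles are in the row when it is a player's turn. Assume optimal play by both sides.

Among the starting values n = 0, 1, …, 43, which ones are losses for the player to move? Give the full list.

0, 1, 5, 6, 10, 11, 15, 16, 20, 21, 25, 26, 30, 31, 35, 36, 40, 41

Build the W/L table. Terminal = L. A non-terminal position is W if it has a move to some L; otherwise it is L.
n=0: no move → L
n=1: no move → L
n=2: reaches L-position 0 → W
n=3: reaches L-position 1 → W
n=4: reaches L-position 1 → W
n=5: only reaches 3(W), 2(W), all W → L
n=6: only reaches 4(W), 3(W), all W → L
n=7: reaches L-position 5 → W
n=8: reaches L-position 6 → W
n=9: reaches L-position 6 → W
n=10: only reaches 8(W), 7(W), all W → L
n=11: only reaches 9(W), 8(W), all W → L
n=12: reaches L-position 10 → W
n=13: reaches L-position 11 → W
n=14: reaches L-position 11 → W
n=15: only reaches 13(W), 12(W), all W → L
n=16: only reaches 14(W), 13(W), all W → L
n=17: reaches L-position 15 → W
n=18: reaches L-position 16 → W
n=19: reaches L-position 16 → W
n=20: only reaches 18(W), 17(W), all W → L
n=21: only reaches 19(W), 18(W), all W → L
n=22: reaches L-position 20 → W
n=23: reaches L-position 21 → W
n=24: reaches L-position 21 → W
n=25: only reaches 23(W), 22(W), all W → L
n=26: only reaches 24(W), 23(W), all W → L
n=27: reaches L-position 25 → W
n=28: reaches L-position 26 → W
n=29: reaches L-position 26 → W
n=30: only reaches 28(W), 27(W), all W → L
n=31: only reaches 29(W), 28(W), all W → L
n=32: reaches L-position 30 → W
n=33: reaches L-position 31 → W
n=34: reaches L-position 31 → W
n=35: only reaches 33(W), 32(W), all W → L
n=36: only reaches 34(W), 33(W), all W → L
n=37: reaches L-position 35 → W
n=38: reaches L-position 36 → W
n=39: reaches L-position 36 → W
n=40: only reaches 38(W), 37(W), all W → L
n=41: only reaches 39(W), 38(W), all W → L
n=42: reaches L-position 40 → W
n=43: reaches L-position 41 → W
The losing starting values of n are exactly the entries labelled L in this table (18 of them).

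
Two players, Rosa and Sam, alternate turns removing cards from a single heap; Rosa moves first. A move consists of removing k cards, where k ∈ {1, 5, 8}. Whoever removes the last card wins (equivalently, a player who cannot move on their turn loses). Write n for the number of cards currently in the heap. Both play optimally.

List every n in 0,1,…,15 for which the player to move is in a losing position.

0, 2, 4, 6, 13, 15

Label each position W (a win for the player to move) or L (a loss). A position with no legal move is L; any other position is W exactly when some move reaches an L, and L when every move reaches a W.
n=0: no move → L
n=1: →0(L), so W
n=2: →1(W) only, which is W, so L
n=3: →2(L), so W
n=4: →3(W) only, which is W, so L
n=5: →4(L), so W
n=6: →5(W), 1(W) — all W, so L
n=7: →6(L), so W
n=8: →0(L), so W
n=9: →4(L), so W
n=10: →2(L), so W
n=11: →6(L), so W
n=12: →4(L), so W
n=13: →12(W), 8(W), 5(W) — all W, so L
n=14: →13(L), so W
n=15: →14(W), 10(W), 7(W) — all W, so L
Reading off the rows marked L gives the requested list; there are 6 such values of n.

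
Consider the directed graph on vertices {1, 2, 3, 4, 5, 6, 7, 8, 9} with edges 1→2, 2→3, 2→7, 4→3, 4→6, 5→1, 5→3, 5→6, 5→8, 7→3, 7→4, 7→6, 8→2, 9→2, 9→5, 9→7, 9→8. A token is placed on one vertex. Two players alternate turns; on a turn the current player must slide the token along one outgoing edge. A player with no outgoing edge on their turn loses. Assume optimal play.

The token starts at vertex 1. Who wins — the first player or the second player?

The second player wins.

Label each position W (a win for the player to move) or L (a loss). A position with no legal move is L; any other position is W exactly when some move reaches an L, and L when every move reaches a W.
Every edge goes from a vertex to one that appears earlier in the order 6, 3, 4, 7, 2, 8, 1, 5, 9, so processing vertices in that order labels each vertex after all of its successors.
6: no outgoing edge → L
3: no outgoing edge → L
4: can move to 3, which is L ⇒ W
7: can move to 3, which is L ⇒ W
2: can move to 3, which is L ⇒ W
8: the only move is to 2(W), a W ⇒ L
1: the only move is to 2(W), a W ⇒ L
5: can move to 1, which is L ⇒ W
9: can move to 8, which is L ⇒ W
Every move from 1 reaches a W position, so the mover loses.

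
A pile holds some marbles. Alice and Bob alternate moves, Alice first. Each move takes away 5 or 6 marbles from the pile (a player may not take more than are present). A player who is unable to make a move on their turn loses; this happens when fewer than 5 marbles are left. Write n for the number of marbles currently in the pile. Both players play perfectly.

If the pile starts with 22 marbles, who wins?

Compute win/loss labels from the base case upward. A position with no move is L. Any other position is W if it can reach an L in one move, else L.
n=0: no move → L
n=1: no move → L
n=2: no move → L
n=3: no move → L
n=4: no move → L
n=5: reaches L-position 0 → W
n=6: reaches L-position 1 → W
n=7: reaches L-position 2 → W
n=8: reaches L-position 3 → W
n=9: reaches L-position 4 → W
n=10: reaches L-position 4 → W
n=11: only reaches 6(W), 5(W), all W → L
n=12: only reaches 7(W), 6(W), all W → L
n=13: only reaches 8(W), 7(W), all W → L
n=14: only reaches 9(W), 8(W), all W → L
n=15: only reaches 10(W), 9(W), all W → L
n=16: reaches L-position 11 → W
n=17: reaches L-position 12 → W
n=18: reaches L-position 13 → W
n=19: reaches L-position 14 → W
n=20: reaches L-position 15 → W
n=21: reaches L-position 15 → W
n=22: only reaches 17(W), 16(W), all W → L
The starting position 22 is L: whatever Alice does, the opponent receives a W position.

Bob wins.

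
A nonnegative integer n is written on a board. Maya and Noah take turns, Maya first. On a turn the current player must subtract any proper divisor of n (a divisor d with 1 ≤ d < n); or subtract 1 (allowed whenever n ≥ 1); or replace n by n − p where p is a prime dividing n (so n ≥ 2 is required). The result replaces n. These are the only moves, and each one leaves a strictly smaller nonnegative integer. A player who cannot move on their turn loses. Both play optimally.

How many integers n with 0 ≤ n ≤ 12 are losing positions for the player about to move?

3

Use the standard recursion: the mover loses at a terminal position; elsewhere, the mover wins exactly when some move hands the opponent an L position.
n=0: no move → L
n=1: reaches L-position 0 → W
n=2: reaches L-position 0 → W
n=3: reaches L-position 0 → W
n=4: only reaches 2(W), 3(W), all W → L
n=5: reaches L-position 0 → W
n=6: reaches L-position 4 → W
n=7: reaches L-position 0 → W
n=8: reaches L-position 4 → W
n=9: only reaches 6(W), 8(W), all W → L
n=10: reaches L-position 9 → W
n=11: reaches L-position 0 → W
n=12: reaches L-position 9 → W
L entries with 0 ≤ n ≤ 12: n = 0, 4, 9; that makes 3.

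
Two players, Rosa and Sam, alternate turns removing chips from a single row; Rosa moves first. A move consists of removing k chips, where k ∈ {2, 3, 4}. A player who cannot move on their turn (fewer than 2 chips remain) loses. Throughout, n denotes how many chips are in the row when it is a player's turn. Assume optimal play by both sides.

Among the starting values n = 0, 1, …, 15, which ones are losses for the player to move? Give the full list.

0, 1, 6, 7, 12, 13

Work bottom-up. With no move the player to move loses. Otherwise the position is W if at least one move leads to an L position for the opponent, and L if every move leads to a W.
n=0: no move → L
n=1: no move → L
n=2: reaches L-position 0 → W
n=3: reaches L-position 1 → W
n=4: reaches L-position 1 → W
n=5: reaches L-position 1 → W
n=6: only reaches 4(W), 3(W), 2(W), all W → L
n=7: only reaches 5(W), 4(W), 3(W), all W → L
n=8: reaches L-position 6 → W
n=9: reaches L-position 7 → W
n=10: reaches L-position 7 → W
n=11: reaches L-position 7 → W
n=12: only reaches 10(W), 9(W), 8(W), all W → L
n=13: only reaches 11(W), 10(W), 9(W), all W → L
n=14: reaches L-position 12 → W
n=15: reaches L-position 13 → W
Reading off the rows marked L gives the requested list; there are 6 such values of n.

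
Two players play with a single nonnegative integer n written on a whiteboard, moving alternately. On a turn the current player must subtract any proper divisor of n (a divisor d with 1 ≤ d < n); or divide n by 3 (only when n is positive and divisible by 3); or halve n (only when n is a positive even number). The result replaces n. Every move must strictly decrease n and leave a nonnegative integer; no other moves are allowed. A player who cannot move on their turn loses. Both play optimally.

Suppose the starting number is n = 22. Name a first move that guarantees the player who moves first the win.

Build the W/L table. Terminal = L. A non-terminal position is W if it has a move to some L; otherwise it is L.
n=0: no move → L
n=1: no move → L
n=2: W (go to 1, an L position)
n=3: W (go to 1, an L position)
n=4: L (options 2(W), 3(W) are all W)
n=5: W (go to 4, an L position)
n=6: W (go to 4, an L position)
n=7: L (sole option 6(W) is W)
n=8: W (go to 4, an L position)
n=9: L (options 3(W), 6(W), 8(W) are all W)
n=10: W (go to 9, an L position)
n=11: L (sole option 10(W) is W)
n=12: W (go to 4, an L position)
n=13: L (sole option 12(W) is W)
n=14: W (go to 7, an L position)
n=15: L (options 5(W), 10(W), 12(W), 14(W) are all W)
n=16: W (go to 15, an L position)
n=17: L (sole option 16(W) is W)
n=18: W (go to 9, an L position)
n=19: L (sole option 18(W) is W)
n=20: W (go to 15, an L position)
n=21: W (go to 7, an L position)
n=22: W (go to 11, an L position)
From 22, the L positions reachable in one move are: 11.

Move to 11.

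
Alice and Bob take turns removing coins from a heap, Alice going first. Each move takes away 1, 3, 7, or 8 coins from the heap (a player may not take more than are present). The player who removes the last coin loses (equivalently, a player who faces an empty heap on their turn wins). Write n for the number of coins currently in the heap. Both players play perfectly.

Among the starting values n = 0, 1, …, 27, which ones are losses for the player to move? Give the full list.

Build the W/L table. Terminal = W. A non-terminal position is W if it has a move to some L; otherwise it is L.
n=0: no move; the opponent has just taken the last coin and therefore loses → W
n=1: L (sole option 0(W) is W)
n=2: W (go to 1, an L position)
n=3: L (options 2(W), 0(W) are all W)
n=4: W (go to 3, an L position)
n=5: L (options 4(W), 2(W) are all W)
n=6: W (go to 5, an L position)
n=7: L (options 6(W), 4(W), 0(W) are all W)
n=8: W (go to 7, an L position)
n=9: W (go to 1, an L position)
n=10: W (go to 7, an L position)
n=11: W (go to 3, an L position)
n=12: W (go to 5, an L position)
n=13: W (go to 5, an L position)
n=14: W (go to 7, an L position)
n=15: W (go to 7, an L position)
n=16: L (options 15(W), 13(W), 9(W), 8(W) are all W)
n=17: W (go to 16, an L position)
n=18: L (options 17(W), 15(W), 11(W), 10(W) are all W)
n=19: W (go to 18, an L position)
n=20: L (options 19(W), 17(W), 13(W), 12(W) are all W)
n=21: W (go to 20, an L position)
n=22: L (options 21(W), 19(W), 15(W), 14(W) are all W)
n=23: W (go to 22, an L position)
n=24: W (go to 16, an L position)
n=25: W (go to 22, an L position)
n=26: W (go to 18, an L position)
n=27: W (go to 20, an L position)
The losing starting values of n are exactly the entries labelled L in this table (8 of them).

1, 3, 5, 7, 16, 18, 20, 22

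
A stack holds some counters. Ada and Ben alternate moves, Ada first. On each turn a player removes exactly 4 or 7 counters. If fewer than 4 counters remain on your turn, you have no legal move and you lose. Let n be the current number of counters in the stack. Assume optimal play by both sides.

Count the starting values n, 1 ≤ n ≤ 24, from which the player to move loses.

10

Label each position W (a win for the player to move) or L (a loss). A position with no legal move is L; any other position is W exactly when some move reaches an L, and L when every move reaches a W.
n=0: no move → L
n=1: no move → L
n=2: no move → L
n=3: no move → L
n=4: reaches L-position 0 → W
n=5: reaches L-position 1 → W
n=6: reaches L-position 2 → W
n=7: reaches L-position 3 → W
n=8: reaches L-position 1 → W
n=9: reaches L-position 2 → W
n=10: reaches L-position 3 → W
n=11: only reaches 7(W), 4(W), all W → L
n=12: only reaches 8(W), 5(W), all W → L
n=13: only reaches 9(W), 6(W), all W → L
n=14: only reaches 10(W), 7(W), all W → L
n=15: reaches L-position 11 → W
n=16: reaches L-position 12 → W
n=17: reaches L-position 13 → W
n=18: reaches L-position 14 → W
n=19: reaches L-position 12 → W
n=20: reaches L-position 13 → W
n=21: reaches L-position 14 → W
n=22: only reaches 18(W), 15(W), all W → L
n=23: only reaches 19(W), 16(W), all W → L
n=24: only reaches 20(W), 17(W), all W → L
L entries with 1 ≤ n ≤ 24 (n=0 is outside the asked range and is not counted): n = 1, 2, 3, 11, 12, 13, 14, 22, 23, 24; that makes 10.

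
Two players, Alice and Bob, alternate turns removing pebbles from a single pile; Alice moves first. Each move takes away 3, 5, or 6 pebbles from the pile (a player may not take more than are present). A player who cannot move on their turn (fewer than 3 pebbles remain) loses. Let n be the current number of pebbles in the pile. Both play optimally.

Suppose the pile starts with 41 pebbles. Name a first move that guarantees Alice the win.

Positions with no move are L. A position that does have a move is losing for the player to move precisely when every available move leads to a winning position for the opponent. Fill in the labels:
n=0: no move → L
n=1: no move → L
n=2: no move → L
n=3: can move to 0, which is L ⇒ W
n=4: can move to 1, which is L ⇒ W
n=5: can move to 2, which is L ⇒ W
n=6: can move to 1, which is L ⇒ W
n=7: can move to 2, which is L ⇒ W
n=8: can move to 2, which is L ⇒ W
n=9: moves to 6(W), 4(W), 3(W); every one is W ⇒ L
n=10: moves to 7(W), 5(W), 4(W); every one is W ⇒ L
n=11: moves to 8(W), 6(W), 5(W); every one is W ⇒ L
n=12: can move to 9, which is L ⇒ W
n=13: can move to 10, which is L ⇒ W
n=14: can move to 11, which is L ⇒ W
n=15: can move to 10, which is L ⇒ W
n=16: can move to 11, which is L ⇒ W
n=17: can move to 11, which is L ⇒ W
n=18: moves to 15(W), 13(W), 12(W); every one is W ⇒ L
n=19: moves to 16(W), 14(W), 13(W); every one is W ⇒ L
n=20: moves to 17(W), 15(W), 14(W); every one is W ⇒ L
n=21: can move to 18, which is L ⇒ W
n=22: can move to 19, which is L ⇒ W
n=23: can move to 20, which is L ⇒ W
n=24: can move to 19, which is L ⇒ W
n=25: can move to 20, which is L ⇒ W
n=26: can move to 20, which is L ⇒ W
n=27: moves to 24(W), 22(W), 21(W); every one is W ⇒ L
n=28: moves to 25(W), 23(W), 22(W); every one is W ⇒ L
n=29: moves to 26(W), 24(W), 23(W); every one is W ⇒ L
n=30: can move to 27, which is L ⇒ W
n=31: can move to 28, which is L ⇒ W
n=32: can move to 29, which is L ⇒ W
n=33: can move to 28, which is L ⇒ W
n=34: can move to 29, which is L ⇒ W
n=35: can move to 29, which is L ⇒ W
n=36: moves to 33(W), 31(W), 30(W); every one is W ⇒ L
n=37: moves to 34(W), 32(W), 31(W); every one is W ⇒ L
n=38: moves to 35(W), 33(W), 32(W); every one is W ⇒ L
n=39: can move to 36, which is L ⇒ W
n=40: can move to 37, which is L ⇒ W
n=41: can move to 38, which is L ⇒ W
From 41, the L positions reachable in one move are: 38, 36. Any move reaching one of these is winning.

Remove 3, leaving 38.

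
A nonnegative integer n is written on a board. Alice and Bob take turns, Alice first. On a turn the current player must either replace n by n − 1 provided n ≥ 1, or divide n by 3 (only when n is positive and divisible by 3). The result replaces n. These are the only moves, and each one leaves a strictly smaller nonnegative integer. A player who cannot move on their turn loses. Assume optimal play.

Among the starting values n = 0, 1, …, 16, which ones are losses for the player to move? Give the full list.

0, 2, 4, 7, 9, 11, 13, 15

Label each position W (a win for the player to move) or L (a loss). A position with no legal move is L; any other position is W exactly when some move reaches an L, and L when every move reaches a W.
n=0: no move → L
n=1: W (go to 0, an L position)
n=2: L (sole option 1(W) is W)
n=3: W (go to 2, an L position)
n=4: L (sole option 3(W) is W)
n=5: W (go to 4, an L position)
n=6: W (go to 2, an L position)
n=7: L (sole option 6(W) is W)
n=8: W (go to 7, an L position)
n=9: L (options 3(W), 8(W) are all W)
n=10: W (go to 9, an L position)
n=11: L (sole option 10(W) is W)
n=12: W (go to 4, an L position)
n=13: L (sole option 12(W) is W)
n=14: W (go to 13, an L position)
n=15: L (options 5(W), 14(W) are all W)
n=16: W (go to 15, an L position)
The losing starting values of n are exactly the entries labelled L in this table (8 of them).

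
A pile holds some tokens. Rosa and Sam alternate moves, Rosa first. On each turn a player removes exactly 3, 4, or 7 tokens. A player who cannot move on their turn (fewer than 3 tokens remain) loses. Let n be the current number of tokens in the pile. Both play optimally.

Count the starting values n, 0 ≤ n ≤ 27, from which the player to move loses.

Compute win/loss labels from the base case upward. A position with no move is L. Any other position is W if it can reach an L in one move, else L.
n=0: no move → L
n=1: no move → L
n=2: no move → L
n=3: →0(L), so W
n=4: →1(L), so W
n=5: →2(L), so W
n=6: →2(L), so W
n=7: →0(L), so W
n=8: →1(L), so W
n=9: →2(L), so W
n=10: →7(W), 6(W), 3(W) — all W, so L
n=11: →8(W), 7(W), 4(W) — all W, so L
n=12: →9(W), 8(W), 5(W) — all W, so L
n=13: →10(L), so W
n=14: →11(L), so W
n=15: →12(L), so W
n=16: →12(L), so W
n=17: →10(L), so W
n=18: →11(L), so W
n=19: →12(L), so W
n=20: →17(W), 16(W), 13(W) — all W, so L
n=21: →18(W), 17(W), 14(W) — all W, so L
n=22: →19(W), 18(W), 15(W) — all W, so L
n=23: →20(L), so W
n=24: →21(L), so W
n=25: →22(L), so W
n=26: →22(L), so W
n=27: →20(L), so W
L entries with 0 ≤ n ≤ 27: n = 0, 1, 2, 10, 11, 12, 20, 21, 22; that makes 9.

9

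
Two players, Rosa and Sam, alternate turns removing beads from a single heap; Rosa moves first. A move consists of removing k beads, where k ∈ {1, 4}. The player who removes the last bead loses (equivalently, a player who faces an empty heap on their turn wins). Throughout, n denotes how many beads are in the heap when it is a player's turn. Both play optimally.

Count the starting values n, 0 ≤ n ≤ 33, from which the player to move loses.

14

Positions with no move are W. A position that does have a move is losing for the player to move precisely when every available move leads to a winning position for the opponent. Fill in the labels:
n=0: no move; the opponent has just taken the last bead and therefore loses → W
n=1: only reaches 0(W), which is W → L
n=2: reaches L-position 1 → W
n=3: only reaches 2(W), which is W → L
n=4: reaches L-position 3 → W
n=5: reaches L-position 1 → W
n=6: only reaches 5(W), 2(W), all W → L
n=7: reaches L-position 6 → W
n=8: only reaches 7(W), 4(W), all W → L
n=9: reaches L-position 8 → W
n=10: reaches L-position 6 → W
n=11: only reaches 10(W), 7(W), all W → L
n=12: reaches L-position 11 → W
n=13: only reaches 12(W), 9(W), all W → L
n=14: reaches L-position 13 → W
n=15: reaches L-position 11 → W
n=16: only reaches 15(W), 12(W), all W → L
n=17: reaches L-position 16 → W
n=18: only reaches 17(W), 14(W), all W → L
n=19: reaches L-position 18 → W
n=20: reaches L-position 16 → W
n=21: only reaches 20(W), 17(W), all W → L
n=22: reaches L-position 21 → W
n=23: only reaches 22(W), 19(W), all W → L
n=24: reaches L-position 23 → W
n=25: reaches L-position 21 → W
n=26: only reaches 25(W), 22(W), all W → L
n=27: reaches L-position 26 → W
n=28: only reaches 27(W), 24(W), all W → L
n=29: reaches L-position 28 → W
n=30: reaches L-position 26 → W
n=31: only reaches 30(W), 27(W), all W → L
n=32: reaches L-position 31 → W
n=33: only reaches 32(W), 29(W), all W → L
L entries with 0 ≤ n ≤ 33: n = 1, 3, 6, 8, 11, 13, 16, 18, 21, 23, 26, 28, 31, 33; that makes 14.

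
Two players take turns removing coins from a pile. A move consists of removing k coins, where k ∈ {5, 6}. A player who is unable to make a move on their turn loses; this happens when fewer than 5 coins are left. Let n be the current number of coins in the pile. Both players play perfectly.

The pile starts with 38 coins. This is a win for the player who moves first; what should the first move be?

Remove 5, leaving 33.

Label each position W (a win for the player to move) or L (a loss). A position with no legal move is L; any other position is W exactly when some move reaches an L, and L when every move reaches a W.
n=0: no move → L
n=1: no move → L
n=2: no move → L
n=3: no move → L
n=4: no move → L
n=5: can move to 0, which is L ⇒ W
n=6: can move to 1, which is L ⇒ W
n=7: can move to 2, which is L ⇒ W
n=8: can move to 3, which is L ⇒ W
n=9: can move to 4, which is L ⇒ W
n=10: can move to 4, which is L ⇒ W
n=11: moves to 6(W), 5(W); every one is W ⇒ L
n=12: moves to 7(W), 6(W); every one is W ⇒ L
n=13: moves to 8(W), 7(W); every one is W ⇒ L
n=14: moves to 9(W), 8(W); every one is W ⇒ L
n=15: moves to 10(W), 9(W); every one is W ⇒ L
n=16: can move to 11, which is L ⇒ W
n=17: can move to 12, which is L ⇒ W
n=18: can move to 13, which is L ⇒ W
n=19: can move to 14, which is L ⇒ W
n=20: can move to 15, which is L ⇒ W
n=21: can move to 15, which is L ⇒ W
n=22: moves to 17(W), 16(W); every one is W ⇒ L
n=23: moves to 18(W), 17(W); every one is W ⇒ L
n=24: moves to 19(W), 18(W); every one is W ⇒ L
n=25: moves to 20(W), 19(W); every one is W ⇒ L
n=26: moves to 21(W), 20(W); every one is W ⇒ L
n=27: can move to 22, which is L ⇒ W
n=28: can move to 23, which is L ⇒ W
n=29: can move to 24, which is L ⇒ W
n=30: can move to 25, which is L ⇒ W
n=31: can move to 26, which is L ⇒ W
n=32: can move to 26, which is L ⇒ W
n=33: moves to 28(W), 27(W); every one is W ⇒ L
n=34: moves to 29(W), 28(W); every one is W ⇒ L
n=35: moves to 30(W), 29(W); every one is W ⇒ L
n=36: moves to 31(W), 30(W); every one is W ⇒ L
n=37: moves to 32(W), 31(W); every one is W ⇒ L
n=38: can move to 33, which is L ⇒ W
From 38, the L positions reachable in one move are: 33.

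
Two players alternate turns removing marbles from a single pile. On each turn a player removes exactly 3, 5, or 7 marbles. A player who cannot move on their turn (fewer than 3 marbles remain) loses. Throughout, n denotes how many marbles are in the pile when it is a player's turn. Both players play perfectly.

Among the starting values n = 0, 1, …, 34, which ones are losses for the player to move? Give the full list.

Positions with no move are L. A position that does have a move is losing for the player to move precisely when every available move leads to a winning position for the opponent. Fill in the labels:
n=0: no move → L
n=1: no move → L
n=2: no move → L
n=3: →0(L), so W
n=4: →1(L), so W
n=5: →2(L), so W
n=6: →1(L), so W
n=7: →2(L), so W
n=8: →1(L), so W
n=9: →2(L), so W
n=10: →7(W), 5(W), 3(W) — all W, so L
n=11: →8(W), 6(W), 4(W) — all W, so L
n=12: →9(W), 7(W), 5(W) — all W, so L
n=13: →10(L), so W
n=14: →11(L), so W
n=15: →12(L), so W
n=16: →11(L), so W
n=17: →12(L), so W
n=18: →11(L), so W
n=19: →12(L), so W
n=20: →17(W), 15(W), 13(W) — all W, so L
n=21: →18(W), 16(W), 14(W) — all W, so L
n=22: →19(W), 17(W), 15(W) — all W, so L
n=23: →20(L), so W
n=24: →21(L), so W
n=25: →22(L), so W
n=26: →21(L), so W
n=27: →22(L), so W
n=28: →21(L), so W
n=29: →22(L), so W
n=30: →27(W), 25(W), 23(W) — all W, so L
n=31: →28(W), 26(W), 24(W) — all W, so L
n=32: →29(W), 27(W), 25(W) — all W, so L
n=33: →30(L), so W
n=34: →31(L), so W
The losing starting values of n are exactly the entries labelled L in this table (12 of them).

0, 1, 2, 10, 11, 12, 20, 21, 22, 30, 31, 32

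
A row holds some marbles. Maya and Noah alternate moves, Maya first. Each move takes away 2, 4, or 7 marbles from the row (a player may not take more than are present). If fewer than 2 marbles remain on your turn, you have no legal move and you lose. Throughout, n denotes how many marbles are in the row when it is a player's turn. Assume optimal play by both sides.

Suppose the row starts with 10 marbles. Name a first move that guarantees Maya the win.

Classify positions by backward induction: terminal positions (no move available) are L. From any other position, the mover wins iff some move reaches an L.
n=0: no move → L
n=1: no move → L
n=2: can move to 0, which is L ⇒ W
n=3: can move to 1, which is L ⇒ W
n=4: can move to 0, which is L ⇒ W
n=5: can move to 1, which is L ⇒ W
n=6: moves to 4(W), 2(W); every one is W ⇒ L
n=7: can move to 0, which is L ⇒ W
n=8: can move to 6, which is L ⇒ W
n=9: moves to 7(W), 5(W), 2(W); every one is W ⇒ L
n=10: can move to 6, which is L ⇒ W
From 10, the L positions reachable in one move are: 6.

Remove 4, leaving 6.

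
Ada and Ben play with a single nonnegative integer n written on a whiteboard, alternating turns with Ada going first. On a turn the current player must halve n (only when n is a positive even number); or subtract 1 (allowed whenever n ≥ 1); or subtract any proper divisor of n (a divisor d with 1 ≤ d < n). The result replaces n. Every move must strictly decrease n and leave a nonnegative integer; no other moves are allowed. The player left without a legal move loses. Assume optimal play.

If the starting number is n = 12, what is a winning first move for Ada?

Move to 9.

Work bottom-up. With no move the player to move loses. Otherwise the position is W if at least one move leads to an L position for the opponent, and L if every move leads to a W.
n=0: no move → L
n=1: can move to 0, which is L ⇒ W
n=2: the only move is to 1(W), a W ⇒ L
n=3: can move to 2, which is L ⇒ W
n=4: can move to 2, which is L ⇒ W
n=5: the only move is to 4(W), a W ⇒ L
n=6: can move to 5, which is L ⇒ W
n=7: the only move is to 6(W), a W ⇒ L
n=8: can move to 7, which is L ⇒ W
n=9: moves to 6(W), 8(W); every one is W ⇒ L
n=10: can move to 5, which is L ⇒ W
n=11: the only move is to 10(W), a W ⇒ L
n=12: can move to 9, which is L ⇒ W
From 12, the L positions reachable in one move are: 9, 11. Any move reaching one of these is winning.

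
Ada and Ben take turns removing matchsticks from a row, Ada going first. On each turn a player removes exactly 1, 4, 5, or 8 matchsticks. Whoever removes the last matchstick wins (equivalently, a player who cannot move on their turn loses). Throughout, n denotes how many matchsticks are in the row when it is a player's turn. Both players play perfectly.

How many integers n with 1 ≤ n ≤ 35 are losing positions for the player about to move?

Compute win/loss labels from the base case upward. A position with no move is L. Any other position is W if it can reach an L in one move, else L.
n=0: no move → L
n=1: W (go to 0, an L position)
n=2: L (sole option 1(W) is W)
n=3: W (go to 2, an L position)
n=4: W (go to 0, an L position)
n=5: W (go to 0, an L position)
n=6: W (go to 2, an L position)
n=7: W (go to 2, an L position)
n=8: W (go to 0, an L position)
n=9: L (options 8(W), 5(W), 4(W), 1(W) are all W)
n=10: W (go to 9, an L position)
n=11: L (options 10(W), 7(W), 6(W), 3(W) are all W)
n=12: W (go to 11, an L position)
n=13: W (go to 9, an L position)
n=14: W (go to 9, an L position)
n=15: W (go to 11, an L position)
n=16: W (go to 11, an L position)
n=17: W (go to 9, an L position)
n=18: L (options 17(W), 14(W), 13(W), 10(W) are all W)
n=19: W (go to 18, an L position)
n=20: L (options 19(W), 16(W), 15(W), 12(W) are all W)
n=21: W (go to 20, an L position)
n=22: W (go to 18, an L position)
n=23: W (go to 18, an L position)
n=24: W (go to 20, an L position)
n=25: W (go to 20, an L position)
n=26: W (go to 18, an L position)
n=27: L (options 26(W), 23(W), 22(W), 19(W) are all W)
n=28: W (go to 27, an L position)
n=29: L (options 28(W), 25(W), 24(W), 21(W) are all W)
n=30: W (go to 29, an L position)
n=31: W (go to 27, an L position)
n=32: W (go to 27, an L position)
n=33: W (go to 29, an L position)
n=34: W (go to 29, an L position)
n=35: W (go to 27, an L position)
L entries with 1 ≤ n ≤ 35 (n=0 is outside the asked range and is not counted): n = 2, 9, 11, 18, 20, 27, 29; that makes 7.

7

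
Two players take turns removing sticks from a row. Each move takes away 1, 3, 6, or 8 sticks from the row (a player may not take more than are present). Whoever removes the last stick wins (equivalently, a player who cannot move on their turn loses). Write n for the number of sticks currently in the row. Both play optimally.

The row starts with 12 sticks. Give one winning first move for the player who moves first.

Remove 1, leaving 11.

Build the W/L table. Terminal = L. A non-terminal position is W if it has a move to some L; otherwise it is L.
n=0: no move → L
n=1: reaches L-position 0 → W
n=2: only reaches 1(W), which is W → L
n=3: reaches L-position 2 → W
n=4: only reaches 3(W), 1(W), all W → L
n=5: reaches L-position 4 → W
n=6: reaches L-position 0 → W
n=7: reaches L-position 4 → W
n=8: reaches L-position 2 → W
n=9: only reaches 8(W), 6(W), 3(W), 1(W), all W → L
n=10: reaches L-position 9 → W
n=11: only reaches 10(W), 8(W), 5(W), 3(W), all W → L
n=12: reaches L-position 11 → W
From 12, the L positions reachable in one move are: 11, 9, 4. Any move reaching one of these is winning.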